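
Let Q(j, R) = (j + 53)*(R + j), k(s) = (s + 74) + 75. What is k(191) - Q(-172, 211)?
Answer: 4981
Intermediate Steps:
k(s) = 149 + s (k(s) = (74 + s) + 75 = 149 + s)
Q(j, R) = (53 + j)*(R + j)
k(191) - Q(-172, 211) = (149 + 191) - ((-172)² + 53*211 + 53*(-172) + 211*(-172)) = 340 - (29584 + 11183 - 9116 - 36292) = 340 - 1*(-4641) = 340 + 4641 = 4981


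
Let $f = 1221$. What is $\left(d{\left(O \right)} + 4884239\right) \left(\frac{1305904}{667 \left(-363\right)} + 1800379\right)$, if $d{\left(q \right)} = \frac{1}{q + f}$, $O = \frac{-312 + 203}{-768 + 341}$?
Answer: $\frac{370088060558580153168135}{42086763532} \approx 8.7935 \cdot 10^{12}$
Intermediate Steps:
$O = \frac{109}{427}$ ($O = - \frac{109}{-427} = \left(-109\right) \left(- \frac{1}{427}\right) = \frac{109}{427} \approx 0.25527$)
$d{\left(q \right)} = \frac{1}{1221 + q}$ ($d{\left(q \right)} = \frac{1}{q + 1221} = \frac{1}{1221 + q}$)
$\left(d{\left(O \right)} + 4884239\right) \left(\frac{1305904}{667 \left(-363\right)} + 1800379\right) = \left(\frac{1}{1221 + \frac{109}{427}} + 4884239\right) \left(\frac{1305904}{667 \left(-363\right)} + 1800379\right) = \left(\frac{1}{\frac{521476}{427}} + 4884239\right) \left(\frac{1305904}{-242121} + 1800379\right) = \left(\frac{427}{521476} + 4884239\right) \left(1305904 \left(- \frac{1}{242121}\right) + 1800379\right) = \frac{2547013417191 \left(- \frac{1305904}{242121} + 1800379\right)}{521476} = \frac{2547013417191}{521476} \cdot \frac{435908257955}{242121} = \frac{370088060558580153168135}{42086763532}$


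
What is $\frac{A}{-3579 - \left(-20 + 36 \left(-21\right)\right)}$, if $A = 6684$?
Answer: $- \frac{6684}{2803} \approx -2.3846$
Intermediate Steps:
$\frac{A}{-3579 - \left(-20 + 36 \left(-21\right)\right)} = \frac{6684}{-3579 - \left(-20 + 36 \left(-21\right)\right)} = \frac{6684}{-3579 - \left(-20 - 756\right)} = \frac{6684}{-3579 - -776} = \frac{6684}{-3579 + 776} = \frac{6684}{-2803} = 6684 \left(- \frac{1}{2803}\right) = - \frac{6684}{2803}$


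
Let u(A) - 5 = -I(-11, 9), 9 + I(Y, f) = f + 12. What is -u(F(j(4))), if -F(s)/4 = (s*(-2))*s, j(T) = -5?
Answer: 7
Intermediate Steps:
I(Y, f) = 3 + f (I(Y, f) = -9 + (f + 12) = -9 + (12 + f) = 3 + f)
F(s) = 8*s² (F(s) = -4*s*(-2)*s = -4*(-2*s)*s = -(-8)*s² = 8*s²)
u(A) = -7 (u(A) = 5 - (3 + 9) = 5 - 1*12 = 5 - 12 = -7)
-u(F(j(4))) = -1*(-7) = 7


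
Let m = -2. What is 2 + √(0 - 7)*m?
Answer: 2 - 2*I*√7 ≈ 2.0 - 5.2915*I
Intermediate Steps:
2 + √(0 - 7)*m = 2 + √(0 - 7)*(-2) = 2 + √(-7)*(-2) = 2 + (I*√7)*(-2) = 2 - 2*I*√7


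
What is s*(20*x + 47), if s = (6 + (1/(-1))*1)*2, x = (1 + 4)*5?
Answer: 5470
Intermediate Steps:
x = 25 (x = 5*5 = 25)
s = 10 (s = (6 + (1*(-1))*1)*2 = (6 - 1*1)*2 = (6 - 1)*2 = 5*2 = 10)
s*(20*x + 47) = 10*(20*25 + 47) = 10*(500 + 47) = 10*547 = 5470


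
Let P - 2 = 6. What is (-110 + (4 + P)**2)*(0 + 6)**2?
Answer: 1224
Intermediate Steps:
P = 8 (P = 2 + 6 = 8)
(-110 + (4 + P)**2)*(0 + 6)**2 = (-110 + (4 + 8)**2)*(0 + 6)**2 = (-110 + 12**2)*6**2 = (-110 + 144)*36 = 34*36 = 1224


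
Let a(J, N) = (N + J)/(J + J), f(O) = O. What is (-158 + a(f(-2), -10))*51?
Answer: -7905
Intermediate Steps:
a(J, N) = (J + N)/(2*J) (a(J, N) = (J + N)/((2*J)) = (J + N)*(1/(2*J)) = (J + N)/(2*J))
(-158 + a(f(-2), -10))*51 = (-158 + (1/2)*(-2 - 10)/(-2))*51 = (-158 + (1/2)*(-1/2)*(-12))*51 = (-158 + 3)*51 = -155*51 = -7905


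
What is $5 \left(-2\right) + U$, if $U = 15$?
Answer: $5$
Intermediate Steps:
$5 \left(-2\right) + U = 5 \left(-2\right) + 15 = -10 + 15 = 5$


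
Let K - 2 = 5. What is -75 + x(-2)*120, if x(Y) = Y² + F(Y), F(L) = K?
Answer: 1245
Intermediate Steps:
K = 7 (K = 2 + 5 = 7)
F(L) = 7
x(Y) = 7 + Y² (x(Y) = Y² + 7 = 7 + Y²)
-75 + x(-2)*120 = -75 + (7 + (-2)²)*120 = -75 + (7 + 4)*120 = -75 + 11*120 = -75 + 1320 = 1245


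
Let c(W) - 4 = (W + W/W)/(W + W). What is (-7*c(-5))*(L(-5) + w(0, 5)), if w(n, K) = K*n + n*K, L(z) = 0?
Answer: 0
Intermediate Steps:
w(n, K) = 2*K*n (w(n, K) = K*n + K*n = 2*K*n)
c(W) = 4 + (1 + W)/(2*W) (c(W) = 4 + (W + W/W)/(W + W) = 4 + (W + 1)/((2*W)) = 4 + (1 + W)*(1/(2*W)) = 4 + (1 + W)/(2*W))
(-7*c(-5))*(L(-5) + w(0, 5)) = (-7*(1 + 9*(-5))/(2*(-5)))*(0 + 2*5*0) = (-7*(-1)*(1 - 45)/(2*5))*(0 + 0) = -7*(-1)*(-44)/(2*5)*0 = -7*22/5*0 = -154/5*0 = 0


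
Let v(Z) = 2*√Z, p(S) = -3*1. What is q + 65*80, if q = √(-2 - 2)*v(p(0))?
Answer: 5200 - 4*√3 ≈ 5193.1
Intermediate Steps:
p(S) = -3
q = -4*√3 (q = √(-2 - 2)*(2*√(-3)) = √(-4)*(2*(I*√3)) = (2*I)*(2*I*√3) = -4*√3 ≈ -6.9282)
q + 65*80 = -4*√3 + 65*80 = -4*√3 + 5200 = 5200 - 4*√3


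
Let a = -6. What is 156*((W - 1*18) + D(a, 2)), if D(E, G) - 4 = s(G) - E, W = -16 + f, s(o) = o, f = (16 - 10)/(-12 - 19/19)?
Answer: -3504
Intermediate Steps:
f = -6/13 (f = 6/(-12 - 19*1/19) = 6/(-12 - 1) = 6/(-13) = 6*(-1/13) = -6/13 ≈ -0.46154)
W = -214/13 (W = -16 - 6/13 = -214/13 ≈ -16.462)
D(E, G) = 4 + G - E (D(E, G) = 4 + (G - E) = 4 + G - E)
156*((W - 1*18) + D(a, 2)) = 156*((-214/13 - 1*18) + (4 + 2 - 1*(-6))) = 156*((-214/13 - 18) + (4 + 2 + 6)) = 156*(-448/13 + 12) = 156*(-292/13) = -3504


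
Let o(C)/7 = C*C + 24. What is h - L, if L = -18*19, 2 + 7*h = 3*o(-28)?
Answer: 19360/7 ≈ 2765.7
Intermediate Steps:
o(C) = 168 + 7*C² (o(C) = 7*(C*C + 24) = 7*(C² + 24) = 7*(24 + C²) = 168 + 7*C²)
h = 16966/7 (h = -2/7 + (3*(168 + 7*(-28)²))/7 = -2/7 + (3*(168 + 7*784))/7 = -2/7 + (3*(168 + 5488))/7 = -2/7 + (3*5656)/7 = -2/7 + (⅐)*16968 = -2/7 + 2424 = 16966/7 ≈ 2423.7)
L = -342
h - L = 16966/7 - 1*(-342) = 16966/7 + 342 = 19360/7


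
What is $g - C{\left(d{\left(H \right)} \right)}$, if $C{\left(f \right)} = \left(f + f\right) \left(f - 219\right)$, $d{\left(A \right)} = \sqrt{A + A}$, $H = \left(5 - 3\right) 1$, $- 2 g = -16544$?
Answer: $9140$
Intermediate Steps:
$g = 8272$ ($g = \left(- \frac{1}{2}\right) \left(-16544\right) = 8272$)
$H = 2$ ($H = 2 \cdot 1 = 2$)
$d{\left(A \right)} = \sqrt{2} \sqrt{A}$ ($d{\left(A \right)} = \sqrt{2 A} = \sqrt{2} \sqrt{A}$)
$C{\left(f \right)} = 2 f \left(-219 + f\right)$
$g - C{\left(d{\left(H \right)} \right)} = 8272 - 2 \sqrt{2} \sqrt{2} \left(-219 + \sqrt{2} \sqrt{2}\right) = 8272 - 2 \cdot 2 \left(-219 + 2\right) = 8272 - 2 \cdot 2 \left(-217\right) = 8272 - -868 = 8272 + 868 = 9140$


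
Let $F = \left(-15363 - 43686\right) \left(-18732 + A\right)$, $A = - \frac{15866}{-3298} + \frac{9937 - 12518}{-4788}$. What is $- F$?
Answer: $- \frac{970074150738471}{877268} \approx -1.1058 \cdot 10^{9}$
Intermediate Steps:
$A = \frac{42239273}{7895412}$ ($A = \left(-15866\right) \left(- \frac{1}{3298}\right) - - \frac{2581}{4788} = \frac{7933}{1649} + \frac{2581}{4788} = \frac{42239273}{7895412} \approx 5.3499$)
$F = \frac{970074150738471}{877268}$ ($F = \left(-15363 - 43686\right) \left(-18732 + \frac{42239273}{7895412}\right) = \left(-59049\right) \left(- \frac{147854618311}{7895412}\right) = \frac{970074150738471}{877268} \approx 1.1058 \cdot 10^{9}$)
$- F = \left(-1\right) \frac{970074150738471}{877268} = - \frac{970074150738471}{877268}$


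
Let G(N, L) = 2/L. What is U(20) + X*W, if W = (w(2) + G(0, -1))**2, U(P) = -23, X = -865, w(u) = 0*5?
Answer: -3483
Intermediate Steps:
w(u) = 0
W = 4 (W = (0 + 2/(-1))**2 = (0 + 2*(-1))**2 = (0 - 2)**2 = (-2)**2 = 4)
U(20) + X*W = -23 - 865*4 = -23 - 3460 = -3483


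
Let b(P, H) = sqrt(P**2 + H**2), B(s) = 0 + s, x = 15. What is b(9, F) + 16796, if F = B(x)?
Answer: 16796 + 3*sqrt(34) ≈ 16814.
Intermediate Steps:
B(s) = s
F = 15
b(P, H) = sqrt(H**2 + P**2)
b(9, F) + 16796 = sqrt(15**2 + 9**2) + 16796 = sqrt(225 + 81) + 16796 = sqrt(306) + 16796 = 3*sqrt(34) + 16796 = 16796 + 3*sqrt(34)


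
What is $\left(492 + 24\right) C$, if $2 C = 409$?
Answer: $105522$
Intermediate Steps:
$C = \frac{409}{2}$ ($C = \frac{1}{2} \cdot 409 = \frac{409}{2} \approx 204.5$)
$\left(492 + 24\right) C = \left(492 + 24\right) \frac{409}{2} = 516 \cdot \frac{409}{2} = 105522$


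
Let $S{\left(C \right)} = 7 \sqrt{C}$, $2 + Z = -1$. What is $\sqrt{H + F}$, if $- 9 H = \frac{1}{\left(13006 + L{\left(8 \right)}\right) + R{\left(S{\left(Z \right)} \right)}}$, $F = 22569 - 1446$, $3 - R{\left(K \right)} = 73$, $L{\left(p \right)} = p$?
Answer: $\frac{\sqrt{1990742710663}}{9708} \approx 145.34$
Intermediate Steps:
$Z = -3$ ($Z = -2 - 1 = -3$)
$R{\left(K \right)} = -70$ ($R{\left(K \right)} = 3 - 73 = -70$)
$F = 21123$
$H = - \frac{1}{116496}$ ($H = - \frac{1}{9 \left(\left(13006 + 8\right) - 70\right)} = - \frac{1}{9 \left(13014 - 70\right)} = - \frac{1}{9 \cdot 12944} = \left(- \frac{1}{9}\right) \frac{1}{12944} = - \frac{1}{116496} \approx -8.584 \cdot 10^{-6}$)
$\sqrt{H + F} = \sqrt{- \frac{1}{116496} + 21123} = \sqrt{\frac{2460745007}{116496}} = \frac{\sqrt{1990742710663}}{9708}$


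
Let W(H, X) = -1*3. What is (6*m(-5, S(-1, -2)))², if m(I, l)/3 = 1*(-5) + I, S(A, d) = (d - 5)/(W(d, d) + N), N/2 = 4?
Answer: 32400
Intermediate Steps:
N = 8 (N = 2*4 = 8)
W(H, X) = -3
S(A, d) = -1 + d/5 (S(A, d) = (d - 5)/(-3 + 8) = (-5 + d)/5 = (-5 + d)*(⅕) = -1 + d/5)
m(I, l) = -15 + 3*I (m(I, l) = 3*(1*(-5) + I) = 3*(-5 + I) = -15 + 3*I)
(6*m(-5, S(-1, -2)))² = (6*(-15 + 3*(-5)))² = (6*(-15 - 15))² = (6*(-30))² = (-180)² = 32400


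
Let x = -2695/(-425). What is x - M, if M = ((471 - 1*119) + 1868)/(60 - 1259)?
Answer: 834961/101915 ≈ 8.1927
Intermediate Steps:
M = -2220/1199 (M = ((471 - 119) + 1868)/(-1199) = (352 + 1868)*(-1/1199) = 2220*(-1/1199) = -2220/1199 ≈ -1.8515)
x = 539/85 (x = -2695*(-1/425) = 539/85 ≈ 6.3412)
x - M = 539/85 - 1*(-2220/1199) = 539/85 + 2220/1199 = 834961/101915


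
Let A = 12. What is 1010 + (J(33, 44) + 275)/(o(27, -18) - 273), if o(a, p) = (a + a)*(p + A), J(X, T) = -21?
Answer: 602716/597 ≈ 1009.6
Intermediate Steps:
o(a, p) = 2*a*(12 + p) (o(a, p) = (a + a)*(p + 12) = (2*a)*(12 + p) = 2*a*(12 + p))
1010 + (J(33, 44) + 275)/(o(27, -18) - 273) = 1010 + (-21 + 275)/(2*27*(12 - 18) - 273) = 1010 + 254/(2*27*(-6) - 273) = 1010 + 254/(-324 - 273) = 1010 + 254/(-597) = 1010 + 254*(-1/597) = 1010 - 254/597 = 602716/597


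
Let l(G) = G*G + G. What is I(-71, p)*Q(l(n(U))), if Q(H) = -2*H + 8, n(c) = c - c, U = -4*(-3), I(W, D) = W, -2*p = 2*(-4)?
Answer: -568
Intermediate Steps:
p = 4 (p = -(-4) = -½*(-8) = 4)
U = 12
n(c) = 0
l(G) = G + G² (l(G) = G² + G = G + G²)
Q(H) = 8 - 2*H
I(-71, p)*Q(l(n(U))) = -71*(8 - 0*(1 + 0)) = -71*(8 - 0) = -71*(8 - 2*0) = -71*(8 + 0) = -71*8 = -568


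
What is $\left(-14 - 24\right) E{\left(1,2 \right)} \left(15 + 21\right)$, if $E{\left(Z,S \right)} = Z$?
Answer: $-1368$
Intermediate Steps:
$\left(-14 - 24\right) E{\left(1,2 \right)} \left(15 + 21\right) = \left(-14 - 24\right) 1 \left(15 + 21\right) = \left(-14 - 24\right) 1 \cdot 36 = \left(-38\right) 1 \cdot 36 = \left(-38\right) 36 = -1368$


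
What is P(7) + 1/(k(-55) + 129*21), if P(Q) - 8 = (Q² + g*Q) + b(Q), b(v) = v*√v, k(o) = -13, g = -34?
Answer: -487975/2696 + 7*√7 ≈ -162.48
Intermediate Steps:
b(v) = v^(3/2)
P(Q) = 8 + Q² + Q^(3/2) - 34*Q (P(Q) = 8 + ((Q² - 34*Q) + Q^(3/2)) = 8 + (Q² + Q^(3/2) - 34*Q) = 8 + Q² + Q^(3/2) - 34*Q)
P(7) + 1/(k(-55) + 129*21) = (8 + 7² + 7^(3/2) - 34*7) + 1/(-13 + 129*21) = (8 + 49 + 7*√7 - 238) + 1/(-13 + 2709) = (-181 + 7*√7) + 1/2696 = -487975/2696 + 7*√7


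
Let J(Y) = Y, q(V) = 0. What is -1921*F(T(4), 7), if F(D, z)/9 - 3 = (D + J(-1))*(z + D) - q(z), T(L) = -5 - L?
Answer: -397647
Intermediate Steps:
F(D, z) = 27 + 9*(-1 + D)*(D + z) (F(D, z) = 27 + 9*((D - 1)*(z + D) - 1*0) = 27 + 9*((-1 + D)*(D + z) + 0) = 27 + 9*((-1 + D)*(D + z)) = 27 + 9*(-1 + D)*(D + z))
-1921*F(T(4), 7) = -1921*(27 - 9*(-5 - 1*4) - 9*7 + 9*(-5 - 1*4)**2 + 9*(-5 - 1*4)*7) = -1921*(27 - 9*(-5 - 4) - 63 + 9*(-5 - 4)**2 + 9*(-5 - 4)*7) = -1921*(27 - 9*(-9) - 63 + 9*(-9)**2 + 9*(-9)*7) = -1921*(27 + 81 - 63 + 9*81 - 567) = -1921*(27 + 81 - 63 + 729 - 567) = -1921*207 = -397647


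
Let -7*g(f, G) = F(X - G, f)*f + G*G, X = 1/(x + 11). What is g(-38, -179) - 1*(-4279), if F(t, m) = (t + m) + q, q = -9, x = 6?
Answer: 49814/119 ≈ 418.60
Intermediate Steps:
X = 1/17 (X = 1/(6 + 11) = 1/17 ≈ 0.058824)
F(t, m) = -9 + m + t (F(t, m) = (t + m) - 9 = (m + t) - 9 = -9 + m + t)
g(f, G) = -G**2/7 - f*(-152/17 + f - G)/7 (g(f, G) = -((-9 + f + (1/17 - G))*f + G*G)/7 = -((-152/17 + f - G)*f + G**2)/7 = -(f*(-152/17 + f - G) + G**2)/7 = -(G**2 + f*(-152/17 + f - G))/7 = -G**2/7 - f*(-152/17 + f - G)/7)
g(-38, -179) - 1*(-4279) = (-1/7*(-179)**2 + (1/119)*(-38)*(152 - 17*(-38) + 17*(-179))) - 1*(-4279) = (-1/7*32041 + (1/119)*(-38)*(152 + 646 - 3043)) + 4279 = (-32041/7 + (1/119)*(-38)*(-2245)) + 4279 = (-32041/7 + 85310/119) + 4279 = -459387/119 + 4279 = 49814/119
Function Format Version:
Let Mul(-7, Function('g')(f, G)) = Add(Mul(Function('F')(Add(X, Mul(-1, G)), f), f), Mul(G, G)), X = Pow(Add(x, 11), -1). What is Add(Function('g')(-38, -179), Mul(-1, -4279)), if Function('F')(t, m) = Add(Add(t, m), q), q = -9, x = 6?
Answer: Rational(49814, 119) ≈ 418.60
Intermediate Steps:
X = Rational(1, 17) (X = Pow(Add(6, 11), -1) = Pow(17, -1) = Rational(1, 17) ≈ 0.058824)
Function('F')(t, m) = Add(-9, m, t) (Function('F')(t, m) = Add(Add(t, m), -9) = Add(Add(m, t), -9) = Add(-9, m, t))
Function('g')(f, G) = Add(Mul(Rational(-1, 7), Pow(G, 2)), Mul(Rational(-1, 7), f, Add(Rational(-152, 17), f, Mul(-1, G)))) (Function('g')(f, G) = Mul(Rational(-1, 7), Add(Mul(Add(-9, f, Add(Rational(1, 17), Mul(-1, G))), f), Mul(G, G))) = Mul(Rational(-1, 7), Add(Mul(Add(Rational(-152, 17), f, Mul(-1, G)), f), Pow(G, 2))) = Mul(Rational(-1, 7), Add(Mul(f, Add(Rational(-152, 17), f, Mul(-1, G))), Pow(G, 2))) = Mul(Rational(-1, 7), Add(Pow(G, 2), Mul(f, Add(Rational(-152, 17), f, Mul(-1, G))))) = Add(Mul(Rational(-1, 7), Pow(G, 2)), Mul(Rational(-1, 7), f, Add(Rational(-152, 17), f, Mul(-1, G)))))
Add(Function('g')(-38, -179), Mul(-1, -4279)) = Add(Add(Mul(Rational(-1, 7), Pow(-179, 2)), Mul(Rational(1, 119), -38, Add(152, Mul(-17, -38), Mul(17, -179)))), Mul(-1, -4279)) = Add(Add(Mul(Rational(-1, 7), 32041), Mul(Rational(1, 119), -38, Add(152, 646, -3043))), 4279) = Add(Add(Rational(-32041, 7), Mul(Rational(1, 119), -38, -2245)), 4279) = Add(Add(Rational(-32041, 7), Rational(85310, 119)), 4279) = Add(Rational(-459387, 119), 4279) = Rational(49814, 119)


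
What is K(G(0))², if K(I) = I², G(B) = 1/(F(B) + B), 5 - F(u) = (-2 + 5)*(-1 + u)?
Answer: 1/4096 ≈ 0.00024414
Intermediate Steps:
F(u) = 8 - 3*u (F(u) = 5 - (-2 + 5)*(-1 + u) = 5 - 3*(-1 + u) = 5 - (-3 + 3*u) = 5 + (3 - 3*u) = 8 - 3*u)
G(B) = 1/(8 - 2*B) (G(B) = 1/((8 - 3*B) + B) = 1/(8 - 2*B))
K(G(0))² = ((-1/(-8 + 2*0))²)² = ((-1/(-8 + 0))²)² = ((-1/(-8))²)² = ((-1*(-⅛))²)² = ((⅛)²)² = (1/64)² = 1/4096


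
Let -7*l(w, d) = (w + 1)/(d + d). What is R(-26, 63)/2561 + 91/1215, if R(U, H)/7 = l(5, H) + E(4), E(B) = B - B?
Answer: 1630952/21781305 ≈ 0.074879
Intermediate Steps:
E(B) = 0
l(w, d) = -(1 + w)/(14*d) (l(w, d) = -(w + 1)/(7*(d + d)) = -(1 + w)/(7*(2*d)) = -(1 + w)*1/(2*d)/7 = -(1 + w)/(14*d))
R(U, H) = -3/H (R(U, H) = 7*((-1 - 1*5)/(14*H) + 0) = 7*((-1 - 5)/(14*H) + 0) = 7*((1/14)*(-6)/H + 0) = 7*(-3/(7*H) + 0) = 7*(-3/(7*H)) = -3/H)
R(-26, 63)/2561 + 91/1215 = -3/63/2561 + 91/1215 = -3*1/63*(1/2561) + 91*(1/1215) = -1/21*1/2561 + 91/1215 = -1/53781 + 91/1215 = 1630952/21781305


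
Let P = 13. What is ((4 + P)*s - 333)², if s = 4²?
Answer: 3721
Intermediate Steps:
s = 16
((4 + P)*s - 333)² = ((4 + 13)*16 - 333)² = (17*16 - 333)² = (272 - 333)² = (-61)² = 3721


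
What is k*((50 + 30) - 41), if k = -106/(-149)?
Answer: 4134/149 ≈ 27.745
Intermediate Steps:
k = 106/149 (k = -106*(-1/149) = 106/149 ≈ 0.71141)
k*((50 + 30) - 41) = 106*((50 + 30) - 41)/149 = 106*(80 - 41)/149 = (106/149)*39 = 4134/149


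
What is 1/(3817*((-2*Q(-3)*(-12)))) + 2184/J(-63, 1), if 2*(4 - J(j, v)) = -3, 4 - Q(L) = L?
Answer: 254636929/641256 ≈ 397.09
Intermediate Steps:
Q(L) = 4 - L
J(j, v) = 11/2 (J(j, v) = 4 - ½*(-3) = 4 + 3/2 = 11/2)
1/(3817*((-2*Q(-3)*(-12)))) + 2184/J(-63, 1) = 1/(3817*((-2*(4 - 1*(-3))*(-12)))) + 2184/(11/2) = 1/(3817*((-2*(4 + 3)*(-12)))) + 2184*(2/11) = 1/(3817*((-2*7*(-12)))) + 4368/11 = 1/(3817*((-14*(-12)))) + 4368/11 = (1/3817)/168 + 4368/11 = (1/3817)*(1/168) + 4368/11 = 1/641256 + 4368/11 = 254636929/641256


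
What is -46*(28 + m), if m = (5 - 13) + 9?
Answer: -1334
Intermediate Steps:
m = 1 (m = -8 + 9 = 1)
-46*(28 + m) = -46*(28 + 1) = -46*29 = -1334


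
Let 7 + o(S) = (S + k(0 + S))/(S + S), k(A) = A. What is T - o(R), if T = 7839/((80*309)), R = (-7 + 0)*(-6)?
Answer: 52053/8240 ≈ 6.3171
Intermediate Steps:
R = 42 (R = -7*(-6) = 42)
o(S) = -6 (o(S) = -7 + (S + (0 + S))/(S + S) = -7 + (S + S)/((2*S)) = -7 + (2*S)*(1/(2*S)) = -7 + 1 = -6)
T = 2613/8240 (T = 7839/24720 = 7839*(1/24720) = 2613/8240 ≈ 0.31711)
T - o(R) = 2613/8240 - 1*(-6) = 2613/8240 + 6 = 52053/8240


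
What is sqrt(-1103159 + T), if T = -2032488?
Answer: I*sqrt(3135647) ≈ 1770.8*I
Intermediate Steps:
sqrt(-1103159 + T) = sqrt(-1103159 - 2032488) = sqrt(-3135647) = I*sqrt(3135647)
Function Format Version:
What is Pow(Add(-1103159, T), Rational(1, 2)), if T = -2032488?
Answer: Mul(I, Pow(3135647, Rational(1, 2))) ≈ Mul(1770.8, I)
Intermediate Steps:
Pow(Add(-1103159, T), Rational(1, 2)) = Pow(Add(-1103159, -2032488), Rational(1, 2)) = Pow(-3135647, Rational(1, 2)) = Mul(I, Pow(3135647, Rational(1, 2)))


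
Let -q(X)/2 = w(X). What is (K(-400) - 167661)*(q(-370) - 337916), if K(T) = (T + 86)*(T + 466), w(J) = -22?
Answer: 63650016720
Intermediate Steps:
q(X) = 44 (q(X) = -2*(-22) = 44)
K(T) = (86 + T)*(466 + T)
(K(-400) - 167661)*(q(-370) - 337916) = ((40076 + (-400)² + 552*(-400)) - 167661)*(44 - 337916) = ((40076 + 160000 - 220800) - 167661)*(-337872) = (-20724 - 167661)*(-337872) = -188385*(-337872) = 63650016720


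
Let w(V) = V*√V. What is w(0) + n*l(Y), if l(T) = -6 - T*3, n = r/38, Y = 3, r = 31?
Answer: -465/38 ≈ -12.237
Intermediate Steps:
w(V) = V^(3/2)
n = 31/38 ≈ 0.81579
l(T) = -6 - 3*T
w(0) + n*l(Y) = 0^(3/2) + 31*(-6 - 3*3)/38 = 0 + 31*(-6 - 9)/38 = 0 + (31/38)*(-15) = 0 - 465/38 = -465/38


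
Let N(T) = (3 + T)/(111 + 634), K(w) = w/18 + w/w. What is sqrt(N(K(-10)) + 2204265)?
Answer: 2*sqrt(2752699914430)/2235 ≈ 1484.7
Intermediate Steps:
K(w) = 1 + w/18 (K(w) = w*(1/18) + 1 = w/18 + 1 = 1 + w/18)
N(T) = 3/745 + T/745 (N(T) = (3 + T)/745 = (3 + T)*(1/745) = 3/745 + T/745)
sqrt(N(K(-10)) + 2204265) = sqrt((3/745 + (1 + (1/18)*(-10))/745) + 2204265) = sqrt((3/745 + (1 - 5/9)/745) + 2204265) = sqrt((3/745 + (1/745)*(4/9)) + 2204265) = sqrt((3/745 + 4/6705) + 2204265) = sqrt(31/6705 + 2204265) = sqrt(14779596856/6705) = 2*sqrt(2752699914430)/2235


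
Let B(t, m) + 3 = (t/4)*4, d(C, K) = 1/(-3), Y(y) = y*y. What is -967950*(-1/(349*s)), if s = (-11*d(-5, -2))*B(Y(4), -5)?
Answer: 2903850/49907 ≈ 58.185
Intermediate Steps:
Y(y) = y²
d(C, K) = -⅓
B(t, m) = -3 + t (B(t, m) = -3 + (t/4)*4 = -3 + t)
s = 143/3 (s = (-11*(-⅓))*(-3 + 4²) = 11*(-3 + 16)/3 = (11/3)*13 = 143/3 ≈ 47.667)
-967950*(-1/(349*s)) = -967950/((-349*143/3)) = -967950/(-49907/3) = -967950*(-3/49907) = 2903850/49907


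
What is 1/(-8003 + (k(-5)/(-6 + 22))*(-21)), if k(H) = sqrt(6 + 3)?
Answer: -16/128111 ≈ -0.00012489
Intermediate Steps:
k(H) = 3 (k(H) = sqrt(9) = 3)
1/(-8003 + (k(-5)/(-6 + 22))*(-21)) = 1/(-8003 + (3/(-6 + 22))*(-21)) = 1/(-8003 + (3/16)*(-21)) = 1/(-8003 - 63/16) = 1/(-128111/16) = -16/128111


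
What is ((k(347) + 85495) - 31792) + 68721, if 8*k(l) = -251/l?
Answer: 339848773/2776 ≈ 1.2242e+5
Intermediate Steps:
k(l) = -251/(8*l) (k(l) = (-251/l)/8 = -251/(8*l))
((k(347) + 85495) - 31792) + 68721 = ((-251/8/347 + 85495) - 31792) + 68721 = ((-251/8*1/347 + 85495) - 31792) + 68721 = ((-251/2776 + 85495) - 31792) + 68721 = (237333869/2776 - 31792) + 68721 = 149079277/2776 + 68721 = 339848773/2776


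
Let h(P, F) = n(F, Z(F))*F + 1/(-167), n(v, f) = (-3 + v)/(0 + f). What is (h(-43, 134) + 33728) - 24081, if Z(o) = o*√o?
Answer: 1611048/167 + 131*√134/134 ≈ 9658.3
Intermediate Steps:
Z(o) = o^(3/2)
n(v, f) = (-3 + v)/f
h(P, F) = -1/167 + (-3 + F)/√F (h(P, F) = ((-3 + F)/(F^(3/2)))*F + 1/(-167) = ((-3 + F)/F^(3/2))*F - 1/167 = (-3 + F)/√F - 1/167 = -1/167 + (-3 + F)/√F)
(h(-43, 134) + 33728) - 24081 = ((-3 + 134 - √134/167)/√134 + 33728) - 24081 = ((√134/134)*(131 - √134/167) + 33728) - 24081 = (√134*(131 - √134/167)/134 + 33728) - 24081 = (33728 + √134*(131 - √134/167)/134) - 24081 = 9647 + √134*(131 - √134/167)/134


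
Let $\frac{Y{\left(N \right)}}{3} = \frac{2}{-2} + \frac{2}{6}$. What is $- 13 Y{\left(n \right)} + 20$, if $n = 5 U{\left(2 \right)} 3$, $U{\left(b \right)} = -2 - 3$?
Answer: $46$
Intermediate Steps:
$U{\left(b \right)} = -5$
$n = -75$ ($n = 5 \left(-5\right) 3 = \left(-25\right) 3 = -75$)
$Y{\left(N \right)} = -2$ ($Y{\left(N \right)} = 3 \left(\frac{2}{-2} + \frac{2}{6}\right) = 3 \left(2 \left(- \frac{1}{2}\right) + 2 \cdot \frac{1}{6}\right) = 3 \left(-1 + \frac{1}{3}\right) = 3 \left(- \frac{2}{3}\right) = -2$)
$- 13 Y{\left(n \right)} + 20 = \left(-13\right) \left(-2\right) + 20 = 26 + 20 = 46$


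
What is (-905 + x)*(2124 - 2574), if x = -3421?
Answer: 1946700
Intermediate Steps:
(-905 + x)*(2124 - 2574) = (-905 - 3421)*(2124 - 2574) = -4326*(-450) = 1946700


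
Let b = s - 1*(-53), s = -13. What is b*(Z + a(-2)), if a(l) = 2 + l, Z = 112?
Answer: 4480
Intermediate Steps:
b = 40 (b = -13 - 1*(-53) = -13 + 53 = 40)
b*(Z + a(-2)) = 40*(112 + (2 - 2)) = 40*(112 + 0) = 40*112 = 4480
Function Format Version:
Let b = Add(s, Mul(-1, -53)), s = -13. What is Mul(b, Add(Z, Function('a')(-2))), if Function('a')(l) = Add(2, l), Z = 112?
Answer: 4480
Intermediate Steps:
b = 40 (b = Add(-13, Mul(-1, -53)) = Add(-13, 53) = 40)
Mul(b, Add(Z, Function('a')(-2))) = Mul(40, Add(112, Add(2, -2))) = Mul(40, Add(112, 0)) = Mul(40, 112) = 4480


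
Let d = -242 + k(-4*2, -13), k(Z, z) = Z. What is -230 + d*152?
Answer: -38230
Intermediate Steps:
d = -250 (d = -242 - 4*2 = -242 - 8 = -250)
-230 + d*152 = -230 - 250*152 = -230 - 38000 = -38230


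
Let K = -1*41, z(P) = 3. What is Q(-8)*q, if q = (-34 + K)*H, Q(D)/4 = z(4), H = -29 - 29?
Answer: 52200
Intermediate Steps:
H = -58
K = -41
Q(D) = 12 (Q(D) = 4*3 = 12)
q = 4350 (q = (-34 - 41)*(-58) = -75*(-58) = 4350)
Q(-8)*q = 12*4350 = 52200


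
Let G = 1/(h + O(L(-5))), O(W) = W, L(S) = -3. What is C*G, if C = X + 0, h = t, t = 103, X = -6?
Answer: -3/50 ≈ -0.060000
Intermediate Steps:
h = 103
G = 1/100 (G = 1/(103 - 3) = 1/100 ≈ 0.010000)
C = -6 (C = -6 + 0 = -6)
C*G = -6*1/100 = -3/50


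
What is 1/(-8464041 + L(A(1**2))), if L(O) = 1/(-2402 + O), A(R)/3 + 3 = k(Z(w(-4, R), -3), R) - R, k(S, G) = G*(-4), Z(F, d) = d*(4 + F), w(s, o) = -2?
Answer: -2426/20533763467 ≈ -1.1815e-7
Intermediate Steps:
k(S, G) = -4*G
A(R) = -9 - 15*R (A(R) = -9 + 3*(-4*R - R) = -9 + 3*(-5*R) = -9 - 15*R)
1/(-8464041 + L(A(1**2))) = 1/(-8464041 + 1/(-2402 + (-9 - 15*1**2))) = 1/(-8464041 + 1/(-2402 + (-9 - 15*1))) = 1/(-8464041 + 1/(-2402 + (-9 - 15))) = 1/(-8464041 + 1/(-2402 - 24)) = 1/(-8464041 + 1/(-2426)) = 1/(-8464041 - 1/2426) = 1/(-20533763467/2426) = -2426/20533763467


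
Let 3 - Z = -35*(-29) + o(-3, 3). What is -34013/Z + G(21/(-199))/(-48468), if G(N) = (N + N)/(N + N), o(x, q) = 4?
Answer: 412135267/12310872 ≈ 33.477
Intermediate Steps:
G(N) = 1 (G(N) = (2*N)/((2*N)) = (2*N)*(1/(2*N)) = 1)
Z = -1016 (Z = 3 - (-35*(-29) + 4) = 3 - (1015 + 4) = 3 - 1*1019 = 3 - 1019 = -1016)
-34013/Z + G(21/(-199))/(-48468) = -34013/(-1016) + 1/(-48468) = -34013*(-1/1016) + 1*(-1/48468) = 34013/1016 - 1/48468 = 412135267/12310872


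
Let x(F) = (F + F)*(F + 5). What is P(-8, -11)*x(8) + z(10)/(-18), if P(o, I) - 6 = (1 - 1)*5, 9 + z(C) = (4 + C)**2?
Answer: 22277/18 ≈ 1237.6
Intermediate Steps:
z(C) = -9 + (4 + C)**2
P(o, I) = 6 (P(o, I) = 6 + (1 - 1)*5 = 6 + 0*5 = 6 + 0 = 6)
x(F) = 2*F*(5 + F) (x(F) = (2*F)*(5 + F) = 2*F*(5 + F))
P(-8, -11)*x(8) + z(10)/(-18) = 6*(2*8*(5 + 8)) + (-9 + (4 + 10)**2)/(-18) = 6*(2*8*13) + (-9 + 14**2)*(-1/18) = 6*208 + (-9 + 196)*(-1/18) = 1248 + 187*(-1/18) = 1248 - 187/18 = 22277/18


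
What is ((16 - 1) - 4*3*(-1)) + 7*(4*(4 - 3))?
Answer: 55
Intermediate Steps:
((16 - 1) - 4*3*(-1)) + 7*(4*(4 - 3)) = (15 - 12*(-1)) + 7*(4*1) = (15 + 12) + 7*4 = 27 + 28 = 55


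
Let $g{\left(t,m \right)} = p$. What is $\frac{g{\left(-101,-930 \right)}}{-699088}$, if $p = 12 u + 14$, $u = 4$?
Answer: $- \frac{31}{349544} \approx -8.8687 \cdot 10^{-5}$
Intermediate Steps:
$p = 62$ ($p = 12 \cdot 4 + 14 = 48 + 14 = 62$)
$g{\left(t,m \right)} = 62$
$\frac{g{\left(-101,-930 \right)}}{-699088} = \frac{62}{-699088} = 62 \left(- \frac{1}{699088}\right) = - \frac{31}{349544}$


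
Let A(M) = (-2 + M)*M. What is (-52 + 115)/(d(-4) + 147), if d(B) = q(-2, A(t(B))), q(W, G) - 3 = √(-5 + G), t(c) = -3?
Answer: 945/2249 - 63*√10/22490 ≈ 0.41133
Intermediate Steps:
A(M) = M*(-2 + M)
q(W, G) = 3 + √(-5 + G)
d(B) = 3 + √10 (d(B) = 3 + √(-5 - 3*(-2 - 3)) = 3 + √(-5 - 3*(-5)) = 3 + √(-5 + 15) = 3 + √10)
(-52 + 115)/(d(-4) + 147) = (-52 + 115)/((3 + √10) + 147) = 63/(150 + √10)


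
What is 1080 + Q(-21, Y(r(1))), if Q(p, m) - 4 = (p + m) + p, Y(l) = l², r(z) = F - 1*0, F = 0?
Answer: 1042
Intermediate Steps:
r(z) = 0 (r(z) = 0 - 1*0 = 0 + 0 = 0)
Q(p, m) = 4 + m + 2*p (Q(p, m) = 4 + ((p + m) + p) = 4 + ((m + p) + p) = 4 + (m + 2*p) = 4 + m + 2*p)
1080 + Q(-21, Y(r(1))) = 1080 + (4 + 0² + 2*(-21)) = 1080 + (4 + 0 - 42) = 1080 - 38 = 1042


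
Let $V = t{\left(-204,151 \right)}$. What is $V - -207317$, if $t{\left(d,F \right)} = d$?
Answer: $207113$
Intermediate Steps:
$V = -204$
$V - -207317 = -204 - -207317 = -204 + 207317 = 207113$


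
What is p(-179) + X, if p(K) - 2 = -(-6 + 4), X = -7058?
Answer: -7054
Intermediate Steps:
p(K) = 4 (p(K) = 2 - (-6 + 4) = 2 - 1*(-2) = 2 + 2 = 4)
p(-179) + X = 4 - 7058 = -7054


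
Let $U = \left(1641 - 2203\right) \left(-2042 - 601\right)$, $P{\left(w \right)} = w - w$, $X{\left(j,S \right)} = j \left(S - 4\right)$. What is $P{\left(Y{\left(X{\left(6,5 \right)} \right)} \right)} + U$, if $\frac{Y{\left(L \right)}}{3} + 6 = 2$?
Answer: $1485366$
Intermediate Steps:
$X{\left(j,S \right)} = j \left(-4 + S\right)$
$Y{\left(L \right)} = -12$ ($Y{\left(L \right)} = -18 + 3 \cdot 2 = -18 + 6 = -12$)
$P{\left(w \right)} = 0$
$U = 1485366$ ($U = \left(-562\right) \left(-2643\right) = 1485366$)
$P{\left(Y{\left(X{\left(6,5 \right)} \right)} \right)} + U = 0 + 1485366 = 1485366$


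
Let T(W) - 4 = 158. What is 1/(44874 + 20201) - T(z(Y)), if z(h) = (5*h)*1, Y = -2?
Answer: -10542149/65075 ≈ -162.00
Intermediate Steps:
z(h) = 5*h
T(W) = 162 (T(W) = 4 + 158 = 162)
1/(44874 + 20201) - T(z(Y)) = 1/(44874 + 20201) - 1*162 = 1/65075 - 162 = -10542149/65075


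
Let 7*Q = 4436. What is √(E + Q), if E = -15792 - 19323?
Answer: I*√1689583/7 ≈ 185.69*I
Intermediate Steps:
Q = 4436/7 (Q = (⅐)*4436 = 4436/7 ≈ 633.71)
E = -35115
√(E + Q) = √(-35115 + 4436/7) = √(-241369/7) = I*√1689583/7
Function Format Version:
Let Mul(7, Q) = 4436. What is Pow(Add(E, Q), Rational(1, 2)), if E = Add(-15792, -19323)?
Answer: Mul(Rational(1, 7), I, Pow(1689583, Rational(1, 2))) ≈ Mul(185.69, I)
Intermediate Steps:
Q = Rational(4436, 7) (Q = Mul(Rational(1, 7), 4436) = Rational(4436, 7) ≈ 633.71)
E = -35115
Pow(Add(E, Q), Rational(1, 2)) = Pow(Add(-35115, Rational(4436, 7)), Rational(1, 2)) = Pow(Rational(-241369, 7), Rational(1, 2)) = Mul(Rational(1, 7), I, Pow(1689583, Rational(1, 2)))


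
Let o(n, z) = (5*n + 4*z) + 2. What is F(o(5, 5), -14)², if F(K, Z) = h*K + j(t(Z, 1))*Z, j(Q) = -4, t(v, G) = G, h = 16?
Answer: 652864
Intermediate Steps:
o(n, z) = 2 + 4*z + 5*n (o(n, z) = (4*z + 5*n) + 2 = 2 + 4*z + 5*n)
F(K, Z) = -4*Z + 16*K (F(K, Z) = 16*K - 4*Z = -4*Z + 16*K)
F(o(5, 5), -14)² = (-4*(-14) + 16*(2 + 4*5 + 5*5))² = (56 + 16*(2 + 20 + 25))² = (56 + 16*47)² = (56 + 752)² = 808² = 652864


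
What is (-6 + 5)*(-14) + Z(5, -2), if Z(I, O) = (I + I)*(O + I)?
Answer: 44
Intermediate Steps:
Z(I, O) = 2*I*(I + O) (Z(I, O) = (2*I)*(I + O) = 2*I*(I + O))
(-6 + 5)*(-14) + Z(5, -2) = (-6 + 5)*(-14) + 2*5*(5 - 2) = -1*(-14) + 2*5*3 = 14 + 30 = 44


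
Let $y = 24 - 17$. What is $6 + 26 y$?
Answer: $188$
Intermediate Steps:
$y = 7$ ($y = 24 - 17 = 7$)
$6 + 26 y = 6 + 26 \cdot 7 = 6 + 182 = 188$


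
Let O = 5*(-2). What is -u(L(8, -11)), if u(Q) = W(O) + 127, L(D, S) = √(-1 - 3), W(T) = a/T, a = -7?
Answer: -1277/10 ≈ -127.70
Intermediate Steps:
O = -10
W(T) = -7/T
L(D, S) = 2*I (L(D, S) = √(-4) = 2*I)
u(Q) = 1277/10 (u(Q) = -7/(-10) + 127 = -7*(-⅒) + 127 = 7/10 + 127 = 1277/10)
-u(L(8, -11)) = -1*1277/10 = -1277/10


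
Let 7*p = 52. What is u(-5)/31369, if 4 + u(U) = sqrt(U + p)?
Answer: -4/31369 + sqrt(119)/219583 ≈ -7.7835e-5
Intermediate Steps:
p = 52/7 (p = (1/7)*52 = 52/7 ≈ 7.4286)
u(U) = -4 + sqrt(52/7 + U) (u(U) = -4 + sqrt(U + 52/7) = -4 + sqrt(52/7 + U))
u(-5)/31369 = (-4 + sqrt(364 + 49*(-5))/7)/31369 = (-4 + sqrt(364 - 245)/7)*(1/31369) = (-4 + sqrt(119)/7)*(1/31369) = -4/31369 + sqrt(119)/219583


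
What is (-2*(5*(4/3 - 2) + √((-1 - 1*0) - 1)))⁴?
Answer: -7616/81 - 52480*I*√2/27 ≈ -94.025 - 2748.8*I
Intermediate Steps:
(-2*(5*(4/3 - 2) + √((-1 - 1*0) - 1)))⁴ = (-2*(5*(4*(⅓) - 2) + √((-1 + 0) - 1)))⁴ = (-2*(5*(4/3 - 2) + √(-1 - 1)))⁴ = (-2*(5*(-⅔) + √(-2)))⁴ = (-2*(-10/3 + I*√2))⁴ = (20/3 - 2*I*√2)⁴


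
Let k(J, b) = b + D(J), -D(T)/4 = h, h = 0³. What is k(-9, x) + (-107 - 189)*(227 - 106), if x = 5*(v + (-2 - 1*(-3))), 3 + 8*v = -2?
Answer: -286513/8 ≈ -35814.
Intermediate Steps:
h = 0
v = -5/8 (v = -3/8 + (⅛)*(-2) = -3/8 - ¼ = -5/8 ≈ -0.62500)
D(T) = 0 (D(T) = -4*0 = 0)
x = 15/8 (x = 5*(-5/8 + (-2 - 1*(-3))) = 5*(-5/8 + (-2 + 3)) = 5*(-5/8 + 1) = 5*(3/8) = 15/8 ≈ 1.8750)
k(J, b) = b (k(J, b) = b + 0 = b)
k(-9, x) + (-107 - 189)*(227 - 106) = 15/8 + (-107 - 189)*(227 - 106) = 15/8 - 296*121 = 15/8 - 35816 = -286513/8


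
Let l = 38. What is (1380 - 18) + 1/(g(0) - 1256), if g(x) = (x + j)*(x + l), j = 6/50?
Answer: 42611507/31286 ≈ 1362.0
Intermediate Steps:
j = 3/25 (j = 6*(1/50) = 3/25 ≈ 0.12000)
g(x) = (38 + x)*(3/25 + x) (g(x) = (x + 3/25)*(x + 38) = (3/25 + x)*(38 + x) = (38 + x)*(3/25 + x))
(1380 - 18) + 1/(g(0) - 1256) = (1380 - 18) + 1/((114/25 + 0**2 + (953/25)*0) - 1256) = 1362 + 1/((114/25 + 0 + 0) - 1256) = 1362 + 1/(114/25 - 1256) = 1362 + 1/(-31286/25) = 1362 - 25/31286 = 42611507/31286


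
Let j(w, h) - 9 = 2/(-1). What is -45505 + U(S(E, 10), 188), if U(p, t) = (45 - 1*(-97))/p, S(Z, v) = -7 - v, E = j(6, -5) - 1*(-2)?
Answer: -773727/17 ≈ -45513.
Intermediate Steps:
j(w, h) = 7 (j(w, h) = 9 + 2/(-1) = 9 + 2*(-1) = 9 - 2 = 7)
E = 9 (E = 7 - 1*(-2) = 7 + 2 = 9)
U(p, t) = 142/p (U(p, t) = (45 + 97)/p = 142/p)
-45505 + U(S(E, 10), 188) = -45505 + 142/(-7 - 1*10) = -45505 + 142/(-7 - 10) = -45505 + 142/(-17) = -45505 + 142*(-1/17) = -45505 - 142/17 = -773727/17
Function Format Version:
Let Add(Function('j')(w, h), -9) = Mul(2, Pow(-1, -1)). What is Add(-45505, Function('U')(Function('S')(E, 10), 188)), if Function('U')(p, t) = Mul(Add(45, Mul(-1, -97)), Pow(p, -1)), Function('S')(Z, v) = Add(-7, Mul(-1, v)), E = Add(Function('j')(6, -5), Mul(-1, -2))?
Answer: Rational(-773727, 17) ≈ -45513.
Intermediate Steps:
Function('j')(w, h) = 7 (Function('j')(w, h) = Add(9, Mul(2, Pow(-1, -1))) = Add(9, Mul(2, -1)) = Add(9, -2) = 7)
E = 9 (E = Add(7, Mul(-1, -2)) = Add(7, 2) = 9)
Function('U')(p, t) = Mul(142, Pow(p, -1)) (Function('U')(p, t) = Mul(Add(45, 97), Pow(p, -1)) = Mul(142, Pow(p, -1)))
Add(-45505, Function('U')(Function('S')(E, 10), 188)) = Add(-45505, Mul(142, Pow(Add(-7, Mul(-1, 10)), -1))) = Add(-45505, Mul(142, Pow(Add(-7, -10), -1))) = Add(-45505, Mul(142, Pow(-17, -1))) = Add(-45505, Mul(142, Rational(-1, 17))) = Add(-45505, Rational(-142, 17)) = Rational(-773727, 17)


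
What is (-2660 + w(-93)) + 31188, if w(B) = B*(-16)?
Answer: 30016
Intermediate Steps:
w(B) = -16*B
(-2660 + w(-93)) + 31188 = (-2660 - 16*(-93)) + 31188 = (-2660 + 1488) + 31188 = -1172 + 31188 = 30016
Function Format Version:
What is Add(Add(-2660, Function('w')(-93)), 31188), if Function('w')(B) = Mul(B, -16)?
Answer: 30016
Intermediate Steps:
Function('w')(B) = Mul(-16, B)
Add(Add(-2660, Function('w')(-93)), 31188) = Add(Add(-2660, Mul(-16, -93)), 31188) = Add(Add(-2660, 1488), 31188) = Add(-1172, 31188) = 30016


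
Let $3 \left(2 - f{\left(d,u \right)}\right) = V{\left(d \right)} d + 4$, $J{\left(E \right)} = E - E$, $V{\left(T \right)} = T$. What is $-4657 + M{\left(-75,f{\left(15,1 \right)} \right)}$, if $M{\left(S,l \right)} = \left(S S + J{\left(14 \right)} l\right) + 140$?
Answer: $1108$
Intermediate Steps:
$J{\left(E \right)} = 0$
$f{\left(d,u \right)} = \frac{2}{3} - \frac{d^{2}}{3}$ ($f{\left(d,u \right)} = 2 - \frac{d d + 4}{3} = 2 - \frac{d^{2} + 4}{3} = 2 - \frac{4 + d^{2}}{3} = 2 - \left(\frac{4}{3} + \frac{d^{2}}{3}\right) = \frac{2}{3} - \frac{d^{2}}{3}$)
$M{\left(S,l \right)} = 140 + S^{2}$ ($M{\left(S,l \right)} = \left(S S + 0 l\right) + 140 = \left(S^{2} + 0\right) + 140 = S^{2} + 140 = 140 + S^{2}$)
$-4657 + M{\left(-75,f{\left(15,1 \right)} \right)} = -4657 + \left(140 + \left(-75\right)^{2}\right) = -4657 + \left(140 + 5625\right) = -4657 + 5765 = 1108$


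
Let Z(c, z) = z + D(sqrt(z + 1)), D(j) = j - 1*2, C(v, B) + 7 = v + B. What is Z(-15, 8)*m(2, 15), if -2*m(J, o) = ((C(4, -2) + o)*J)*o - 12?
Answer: -1296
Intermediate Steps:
C(v, B) = -7 + B + v (C(v, B) = -7 + (v + B) = -7 + (B + v) = -7 + B + v)
D(j) = -2 + j (D(j) = j - 2 = -2 + j)
m(J, o) = 6 - J*o*(-5 + o)/2 (m(J, o) = -((((-7 - 2 + 4) + o)*J)*o - 12)/2 = -(((-5 + o)*J)*o - 12)/2 = -((J*(-5 + o))*o - 12)/2 = -(J*o*(-5 + o) - 12)/2 = -(-12 + J*o*(-5 + o))/2 = 6 - J*o*(-5 + o)/2)
Z(c, z) = -2 + z + sqrt(1 + z) (Z(c, z) = z + (-2 + sqrt(z + 1)) = z + (-2 + sqrt(1 + z)) = -2 + z + sqrt(1 + z))
Z(-15, 8)*m(2, 15) = (-2 + 8 + sqrt(1 + 8))*(6 - 1/2*2*15**2 + (5/2)*2*15) = (-2 + 8 + sqrt(9))*(6 - 1/2*2*225 + 75) = (-2 + 8 + 3)*(6 - 225 + 75) = 9*(-144) = -1296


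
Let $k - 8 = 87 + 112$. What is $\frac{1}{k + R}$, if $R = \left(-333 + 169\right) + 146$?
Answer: $\frac{1}{189} \approx 0.005291$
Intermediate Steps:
$R = -18$ ($R = -164 + 146 = -18$)
$k = 207$ ($k = 8 + \left(87 + 112\right) = 8 + 199 = 207$)
$\frac{1}{k + R} = \frac{1}{207 - 18} = \frac{1}{189}$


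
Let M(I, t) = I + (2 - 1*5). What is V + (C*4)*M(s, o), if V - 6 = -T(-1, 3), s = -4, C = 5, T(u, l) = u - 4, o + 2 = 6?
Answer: -129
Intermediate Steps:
o = 4 (o = -2 + 6 = 4)
T(u, l) = -4 + u
M(I, t) = -3 + I (M(I, t) = I + (2 - 5) = I - 3 = -3 + I)
V = 11 (V = 6 - (-4 - 1) = 6 - 1*(-5) = 6 + 5 = 11)
V + (C*4)*M(s, o) = 11 + (5*4)*(-3 - 4) = 11 + 20*(-7) = 11 - 140 = -129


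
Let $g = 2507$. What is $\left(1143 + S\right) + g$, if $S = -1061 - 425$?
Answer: $2164$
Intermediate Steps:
$S = -1486$ ($S = -1061 - 425 = -1486$)
$\left(1143 + S\right) + g = \left(1143 - 1486\right) + 2507 = -343 + 2507 = 2164$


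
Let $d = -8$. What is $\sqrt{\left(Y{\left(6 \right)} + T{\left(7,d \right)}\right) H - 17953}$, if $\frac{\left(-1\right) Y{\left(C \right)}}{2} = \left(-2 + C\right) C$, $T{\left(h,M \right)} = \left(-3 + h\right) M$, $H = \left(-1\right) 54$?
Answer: $i \sqrt{13633} \approx 116.76 i$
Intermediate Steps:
$H = -54$
$T{\left(h,M \right)} = M \left(-3 + h\right)$
$Y{\left(C \right)} = - 2 C \left(-2 + C\right)$ ($Y{\left(C \right)} = - 2 \left(-2 + C\right) C = - 2 C \left(-2 + C\right)$)
$\sqrt{\left(Y{\left(6 \right)} + T{\left(7,d \right)}\right) H - 17953} = \sqrt{\left(2 \cdot 6 \left(2 - 6\right) - 8 \left(-3 + 7\right)\right) \left(-54\right) - 17953} = \sqrt{\left(2 \cdot 6 \left(2 - 6\right) - 32\right) \left(-54\right) - 17953} = \sqrt{\left(2 \cdot 6 \left(-4\right) - 32\right) \left(-54\right) - 17953} = \sqrt{\left(-48 - 32\right) \left(-54\right) - 17953} = \sqrt{\left(-80\right) \left(-54\right) - 17953} = \sqrt{4320 - 17953} = \sqrt{-13633} = i \sqrt{13633}$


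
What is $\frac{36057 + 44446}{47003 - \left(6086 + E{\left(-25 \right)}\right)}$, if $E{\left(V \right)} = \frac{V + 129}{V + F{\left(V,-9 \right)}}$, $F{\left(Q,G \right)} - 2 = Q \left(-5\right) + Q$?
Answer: $\frac{6198731}{3150505} \approx 1.9675$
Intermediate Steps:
$F{\left(Q,G \right)} = 2 - 4 Q$ ($F{\left(Q,G \right)} = 2 + \left(Q \left(-5\right) + Q\right) = 2 + \left(- 5 Q + Q\right) = 2 - 4 Q$)
$E{\left(V \right)} = \frac{129 + V}{2 - 3 V}$ ($E{\left(V \right)} = \frac{V + 129}{V - \left(-2 + 4 V\right)} = \frac{129 + V}{2 - 3 V}$)
$\frac{36057 + 44446}{47003 - \left(6086 + E{\left(-25 \right)}\right)} = \frac{36057 + 44446}{47003 - \left(6086 + \frac{-129 - -25}{-2 + 3 \left(-25\right)}\right)} = \frac{80503}{47003 - \left(6086 + \frac{-129 + 25}{-2 - 75}\right)} = \frac{80503}{47003 - \left(6086 + \frac{1}{-77} \left(-104\right)\right)} = \frac{80503}{47003 - \left(6086 - - \frac{104}{77}\right)} = \frac{80503}{47003 - \frac{468726}{77}} = \frac{80503}{\frac{3150505}{77}} = 80503 \cdot \frac{77}{3150505} = \frac{6198731}{3150505}$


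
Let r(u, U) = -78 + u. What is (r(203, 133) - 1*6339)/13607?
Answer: -6214/13607 ≈ -0.45668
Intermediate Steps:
(r(203, 133) - 1*6339)/13607 = ((-78 + 203) - 1*6339)/13607 = (125 - 6339)*(1/13607) = -6214*1/13607 = -6214/13607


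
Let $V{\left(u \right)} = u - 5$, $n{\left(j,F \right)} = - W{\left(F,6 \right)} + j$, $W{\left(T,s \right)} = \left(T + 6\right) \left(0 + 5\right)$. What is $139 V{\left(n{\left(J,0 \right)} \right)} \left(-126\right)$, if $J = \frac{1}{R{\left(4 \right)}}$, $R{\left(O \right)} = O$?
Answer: $\frac{1217223}{2} \approx 6.0861 \cdot 10^{5}$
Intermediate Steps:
$J = \frac{1}{4} \approx 0.25$
$W{\left(T,s \right)} = 30 + 5 T$ ($W{\left(T,s \right)} = \left(6 + T\right) 5 = 30 + 5 T$)
$n{\left(j,F \right)} = -30 + j - 5 F$ ($n{\left(j,F \right)} = - (30 + 5 F) + j = \left(-30 - 5 F\right) + j = -30 + j - 5 F$)
$V{\left(u \right)} = -5 + u$ ($V{\left(u \right)} = u - 5 = -5 + u$)
$139 V{\left(n{\left(J,0 \right)} \right)} \left(-126\right) = 139 \left(-5 - \frac{119}{4}\right) \left(-126\right) = 139 \left(- \frac{139}{4}\right) \left(-126\right) = \left(- \frac{19321}{4}\right) \left(-126\right) = \frac{1217223}{2}$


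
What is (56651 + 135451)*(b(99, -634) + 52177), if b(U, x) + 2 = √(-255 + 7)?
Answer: 10022921850 + 384204*I*√62 ≈ 1.0023e+10 + 3.0252e+6*I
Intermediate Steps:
b(U, x) = -2 + 2*I*√62 (b(U, x) = -2 + √(-255 + 7) = -2 + √(-248) = -2 + 2*I*√62)
(56651 + 135451)*(b(99, -634) + 52177) = (56651 + 135451)*((-2 + 2*I*√62) + 52177) = 192102*(52175 + 2*I*√62) = 10022921850 + 384204*I*√62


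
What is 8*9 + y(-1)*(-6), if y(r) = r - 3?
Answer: 96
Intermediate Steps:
y(r) = -3 + r
8*9 + y(-1)*(-6) = 8*9 + (-3 - 1)*(-6) = 72 - 4*(-6) = 72 + 24 = 96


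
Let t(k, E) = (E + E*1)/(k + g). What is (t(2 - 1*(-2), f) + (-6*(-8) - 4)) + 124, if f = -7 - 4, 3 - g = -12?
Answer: 3170/19 ≈ 166.84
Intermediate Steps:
g = 15 (g = 3 - 1*(-12) = 3 + 12 = 15)
f = -11
t(k, E) = 2*E/(15 + k) (t(k, E) = (E + E*1)/(k + 15) = (E + E)/(15 + k) = (2*E)/(15 + k) = 2*E/(15 + k))
(t(2 - 1*(-2), f) + (-6*(-8) - 4)) + 124 = (2*(-11)/(15 + (2 - 1*(-2))) + (-6*(-8) - 4)) + 124 = (2*(-11)/(15 + (2 + 2)) + (48 - 4)) + 124 = (2*(-11)/(15 + 4) + 44) + 124 = (2*(-11)/19 + 44) + 124 = (2*(-11)*(1/19) + 44) + 124 = (-22/19 + 44) + 124 = 814/19 + 124 = 3170/19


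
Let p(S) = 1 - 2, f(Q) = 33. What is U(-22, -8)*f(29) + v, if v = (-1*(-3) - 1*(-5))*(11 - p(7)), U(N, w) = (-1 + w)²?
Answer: 2769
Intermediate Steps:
p(S) = -1
v = 96 (v = (-1*(-3) - 1*(-5))*(11 - 1*(-1)) = (3 + 5)*(11 + 1) = 8*12 = 96)
U(-22, -8)*f(29) + v = (-1 - 8)²*33 + 96 = (-9)²*33 + 96 = 81*33 + 96 = 2673 + 96 = 2769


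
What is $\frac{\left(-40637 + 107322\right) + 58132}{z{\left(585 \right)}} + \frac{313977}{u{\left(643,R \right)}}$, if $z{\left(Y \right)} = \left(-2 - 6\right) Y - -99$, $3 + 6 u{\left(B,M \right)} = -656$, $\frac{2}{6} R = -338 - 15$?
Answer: $- \frac{8712226225}{3018879} \approx -2885.9$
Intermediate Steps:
$R = -1059$ ($R = 3 \left(-338 - 15\right) = 3 \left(-353\right) = -1059$)
$u{\left(B,M \right)} = - \frac{659}{6}$ ($u{\left(B,M \right)} = - \frac{1}{2} + \frac{1}{6} \left(-656\right) = - \frac{1}{2} - \frac{328}{3} = - \frac{659}{6}$)
$z{\left(Y \right)} = 99 - 8 Y$ ($z{\left(Y \right)} = \left(-2 - 6\right) Y + 99 = - 8 Y + 99 = 99 - 8 Y$)
$\frac{\left(-40637 + 107322\right) + 58132}{z{\left(585 \right)}} + \frac{313977}{u{\left(643,R \right)}} = \frac{\left(-40637 + 107322\right) + 58132}{99 - 4680} + \frac{313977}{- \frac{659}{6}} = \frac{66685 + 58132}{99 - 4680} + 313977 \left(- \frac{6}{659}\right) = \frac{124817}{-4581} - \frac{1883862}{659} = 124817 \left(- \frac{1}{4581}\right) - \frac{1883862}{659} = - \frac{124817}{4581} - \frac{1883862}{659} = - \frac{8712226225}{3018879}$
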